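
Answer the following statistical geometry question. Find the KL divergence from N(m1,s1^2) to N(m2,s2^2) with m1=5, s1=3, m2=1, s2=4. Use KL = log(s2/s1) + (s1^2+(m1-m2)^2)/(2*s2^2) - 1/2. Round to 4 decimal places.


KL divergence between normal distributions:
KL = log(s2/s1) + (s1^2 + (m1-m2)^2)/(2*s2^2) - 1/2.
log(4/3) = 0.287682.
(3^2 + (5-1)^2)/(2*4^2) = (9 + 16)/32 = 0.78125.
KL = 0.287682 + 0.78125 - 0.5 = 0.5689

0.5689


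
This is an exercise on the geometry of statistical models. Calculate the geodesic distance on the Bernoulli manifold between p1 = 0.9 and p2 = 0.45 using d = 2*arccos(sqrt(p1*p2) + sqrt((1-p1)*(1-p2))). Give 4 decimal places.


Geodesic distance on Bernoulli manifold:
d(p1,p2) = 2*arccos(sqrt(p1*p2) + sqrt((1-p1)*(1-p2))).
sqrt(p1*p2) = sqrt(0.9*0.45) = 0.636396.
sqrt((1-p1)*(1-p2)) = sqrt(0.1*0.55) = 0.234521.
arg = 0.636396 + 0.234521 = 0.870917.
d = 2*arccos(0.870917) = 1.0275

1.0275


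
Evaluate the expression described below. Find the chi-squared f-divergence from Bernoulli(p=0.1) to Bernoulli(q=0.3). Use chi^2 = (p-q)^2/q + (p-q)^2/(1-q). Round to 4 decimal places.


Chi-squared divergence between Bernoulli distributions:
chi^2 = (p-q)^2/q + (p-q)^2/(1-q).
p = 0.1, q = 0.3, p-q = -0.2.
(p-q)^2 = 0.04.
term1 = 0.04/0.3 = 0.133333.
term2 = 0.04/0.7 = 0.057143.
chi^2 = 0.133333 + 0.057143 = 0.1905

0.1905


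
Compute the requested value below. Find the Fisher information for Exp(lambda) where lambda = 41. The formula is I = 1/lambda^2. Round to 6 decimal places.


Fisher information for exponential: I(lambda) = 1/lambda^2.
lambda = 41, lambda^2 = 1681.
I = 1/1681 = 0.000595

0.000595


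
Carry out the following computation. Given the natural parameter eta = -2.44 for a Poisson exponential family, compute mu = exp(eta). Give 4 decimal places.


Expectation parameter for Poisson exponential family:
mu = exp(eta).
eta = -2.44.
mu = exp(-2.44) = 0.0872

0.0872


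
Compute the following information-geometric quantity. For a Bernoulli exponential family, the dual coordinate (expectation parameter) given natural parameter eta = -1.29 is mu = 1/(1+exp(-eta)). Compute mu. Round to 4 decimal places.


Dual coordinate (expectation parameter) for Bernoulli:
mu = 1/(1+exp(-eta)).
eta = -1.29.
exp(-eta) = exp(1.29) = 3.632787.
mu = 1/(1+3.632787) = 0.2159

0.2159


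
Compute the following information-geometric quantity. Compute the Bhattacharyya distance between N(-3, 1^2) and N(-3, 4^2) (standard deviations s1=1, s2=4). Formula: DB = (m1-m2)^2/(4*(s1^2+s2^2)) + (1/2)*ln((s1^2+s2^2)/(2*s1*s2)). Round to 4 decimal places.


Bhattacharyya distance between two Gaussians:
DB = (m1-m2)^2/(4*(s1^2+s2^2)) + (1/2)*ln((s1^2+s2^2)/(2*s1*s2)).
(m1-m2)^2 = (0)^2 = 0.
s1^2+s2^2 = 1 + 16 = 17.
term1 = 0/68 = 0.0.
term2 = 0.5*ln(17/8.0) = 0.376886.
DB = 0.0 + 0.376886 = 0.3769

0.3769


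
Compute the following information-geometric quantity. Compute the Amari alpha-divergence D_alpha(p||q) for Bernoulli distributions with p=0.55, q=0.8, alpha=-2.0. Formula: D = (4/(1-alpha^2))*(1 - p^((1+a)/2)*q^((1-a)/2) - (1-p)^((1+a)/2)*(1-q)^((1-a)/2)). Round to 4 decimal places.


Amari alpha-divergence:
D = (4/(1-alpha^2))*(1 - p^((1+a)/2)*q^((1-a)/2) - (1-p)^((1+a)/2)*(1-q)^((1-a)/2)).
alpha = -2.0, p = 0.55, q = 0.8.
e1 = (1+alpha)/2 = -0.5, e2 = (1-alpha)/2 = 1.5.
t1 = p^e1 * q^e2 = 0.55^-0.5 * 0.8^1.5 = 0.964836.
t2 = (1-p)^e1 * (1-q)^e2 = 0.45^-0.5 * 0.2^1.5 = 0.133333.
4/(1-alpha^2) = -1.333333.
D = -1.333333*(1 - 0.964836 - 0.133333) = 0.1309

0.1309


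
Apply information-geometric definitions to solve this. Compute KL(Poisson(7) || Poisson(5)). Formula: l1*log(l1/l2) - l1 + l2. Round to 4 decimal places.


KL divergence for Poisson:
KL = l1*log(l1/l2) - l1 + l2.
l1 = 7, l2 = 5.
log(7/5) = 0.336472.
l1*log(l1/l2) = 7 * 0.336472 = 2.355306.
KL = 2.355306 - 7 + 5 = 0.3553

0.3553


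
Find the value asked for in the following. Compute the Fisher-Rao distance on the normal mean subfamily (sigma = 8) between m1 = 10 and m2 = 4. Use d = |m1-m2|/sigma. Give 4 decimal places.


On the fixed-variance normal subfamily, geodesic distance = |m1-m2|/sigma.
|10 - 4| = 6.
sigma = 8.
d = 6/8 = 0.7500

0.7500


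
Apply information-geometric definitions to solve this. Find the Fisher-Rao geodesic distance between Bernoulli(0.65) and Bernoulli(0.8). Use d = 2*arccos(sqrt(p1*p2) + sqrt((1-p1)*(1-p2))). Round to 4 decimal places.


Geodesic distance on Bernoulli manifold:
d(p1,p2) = 2*arccos(sqrt(p1*p2) + sqrt((1-p1)*(1-p2))).
sqrt(p1*p2) = sqrt(0.65*0.8) = 0.72111.
sqrt((1-p1)*(1-p2)) = sqrt(0.35*0.2) = 0.264575.
arg = 0.72111 + 0.264575 = 0.985685.
d = 2*arccos(0.985685) = 0.3388

0.3388


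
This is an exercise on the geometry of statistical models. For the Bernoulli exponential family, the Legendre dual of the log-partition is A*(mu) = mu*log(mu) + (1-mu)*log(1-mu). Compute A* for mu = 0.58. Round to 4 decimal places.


Legendre transform for Bernoulli:
A*(mu) = mu*log(mu) + (1-mu)*log(1-mu).
mu = 0.58, 1-mu = 0.42.
mu*log(mu) = 0.58*log(0.58) = -0.315942.
(1-mu)*log(1-mu) = 0.42*log(0.42) = -0.36435.
A* = -0.315942 + -0.36435 = -0.6803

-0.6803


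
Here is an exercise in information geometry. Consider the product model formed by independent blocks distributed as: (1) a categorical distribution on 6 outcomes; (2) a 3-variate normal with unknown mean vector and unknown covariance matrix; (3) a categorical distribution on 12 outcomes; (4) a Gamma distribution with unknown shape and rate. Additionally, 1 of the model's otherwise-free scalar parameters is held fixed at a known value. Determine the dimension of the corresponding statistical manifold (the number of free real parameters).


The dimension of a statistical manifold equals the number of free
(independent) real parameters of the model. For a product of independent
blocks the parameter counts add.
- categorical on 6 outcomes (probabilities sum to 1): 6-1 = 5.
- 3-variate normal: 3 (mean) + 3*4/2 = 6 (symmetric covariance) = 9.
- categorical on 12 outcomes (probabilities sum to 1): 12-1 = 11.
- Gamma (shape, rate): 2.
Total = 5 + 9 + 11 + 2 = 27.
1 parameter(s) fixed at known values: 27 - 1 = 26.
Dimension = 26

26


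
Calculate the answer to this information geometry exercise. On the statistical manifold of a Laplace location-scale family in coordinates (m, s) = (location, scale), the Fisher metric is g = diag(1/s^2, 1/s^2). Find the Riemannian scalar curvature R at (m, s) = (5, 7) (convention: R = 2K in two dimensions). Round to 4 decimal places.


The metric has the form g = (A dm^2 + B ds^2)/s^2 with A = 1, B = 1.
Substitute u = sqrt(A/B)*m: g = B*(du^2 + ds^2)/s^2, i.e. B times the
Poincare upper half-plane metric, which has constant Gaussian curvature -1.
Scaling a 2D metric by a constant c divides the Gaussian curvature by c,
so K = -1/B = -1/(1) = -1.0000 everywhere (the point (m, s) = (5, 7) is irrelevant:
the curvature is constant).
Scalar curvature in dimension 2: R = 2K = -2/(1) = -2.0000.

-2.0000


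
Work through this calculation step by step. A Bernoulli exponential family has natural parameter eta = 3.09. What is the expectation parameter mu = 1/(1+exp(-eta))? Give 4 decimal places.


Dual coordinate (expectation parameter) for Bernoulli:
mu = 1/(1+exp(-eta)).
eta = 3.09.
exp(-eta) = exp(-3.09) = 0.045502.
mu = 1/(1+0.045502) = 0.9565

0.9565


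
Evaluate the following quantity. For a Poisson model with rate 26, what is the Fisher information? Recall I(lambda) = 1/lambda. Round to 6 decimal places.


Fisher information for Poisson: I(lambda) = 1/lambda.
lambda = 26.
I(lambda) = 1/26 = 0.038462

0.038462


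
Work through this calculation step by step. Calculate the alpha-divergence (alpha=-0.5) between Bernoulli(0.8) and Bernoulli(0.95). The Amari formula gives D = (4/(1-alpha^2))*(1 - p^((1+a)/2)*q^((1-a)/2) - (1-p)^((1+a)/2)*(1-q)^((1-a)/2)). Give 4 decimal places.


Amari alpha-divergence:
D = (4/(1-alpha^2))*(1 - p^((1+a)/2)*q^((1-a)/2) - (1-p)^((1+a)/2)*(1-q)^((1-a)/2)).
alpha = -0.5, p = 0.8, q = 0.95.
e1 = (1+alpha)/2 = 0.25, e2 = (1-alpha)/2 = 0.75.
t1 = p^e1 * q^e2 = 0.8^0.25 * 0.95^0.75 = 0.91005.
t2 = (1-p)^e1 * (1-q)^e2 = 0.2^0.25 * 0.05^0.75 = 0.070711.
4/(1-alpha^2) = 5.333333.
D = 5.333333*(1 - 0.91005 - 0.070711) = 0.1026

0.1026


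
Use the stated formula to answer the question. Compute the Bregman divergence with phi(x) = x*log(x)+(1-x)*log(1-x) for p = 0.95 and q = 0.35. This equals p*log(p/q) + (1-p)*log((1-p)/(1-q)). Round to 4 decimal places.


Bregman divergence with negative entropy generator:
D = p*log(p/q) + (1-p)*log((1-p)/(1-q)).
p = 0.95, q = 0.35.
p*log(p/q) = 0.95*log(0.95/0.35) = 0.948602.
(1-p)*log((1-p)/(1-q)) = 0.05*log(0.05/0.65) = -0.128247.
D = 0.948602 + -0.128247 = 0.8204

0.8204


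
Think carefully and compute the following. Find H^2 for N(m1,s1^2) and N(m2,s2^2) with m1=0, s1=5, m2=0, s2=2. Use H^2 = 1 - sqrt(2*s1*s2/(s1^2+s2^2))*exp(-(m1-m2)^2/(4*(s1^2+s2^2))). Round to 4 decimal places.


Squared Hellinger distance for Gaussians:
H^2 = 1 - sqrt(2*s1*s2/(s1^2+s2^2)) * exp(-(m1-m2)^2/(4*(s1^2+s2^2))).
s1^2 = 25, s2^2 = 4, s1^2+s2^2 = 29.
sqrt(2*5*2/(29)) = 0.830455.
(m1-m2)^2 = (0)^2 = 0.
exp(-0/(4*29)) = exp(0.0) = 1.0.
H^2 = 1 - 0.830455*1.0 = 0.1695

0.1695


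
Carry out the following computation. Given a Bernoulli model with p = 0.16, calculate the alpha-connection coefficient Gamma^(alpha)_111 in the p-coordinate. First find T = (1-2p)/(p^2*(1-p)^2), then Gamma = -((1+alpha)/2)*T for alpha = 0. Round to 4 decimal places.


Skewness (Amari-Chentsov) tensor: T = (1-2p)/(p^2*(1-p)^2).
p = 0.16, 1-2p = 0.68, p^2 = 0.0256, (1-p)^2 = 0.7056.
T = 0.68/(0.0256 * 0.7056) = 37.645266.
In the p-coordinate, Gamma^(alpha) = Gamma^(0) - (alpha/2)*T with Gamma^(0) = (1/2)*g'(p) = -T/2,
so Gamma^(alpha) = -((1+alpha)/2)*T.
alpha = 0, -(1+alpha)/2 = -0.5.
Gamma = -0.5 * 37.645266 = -18.8226

-18.8226


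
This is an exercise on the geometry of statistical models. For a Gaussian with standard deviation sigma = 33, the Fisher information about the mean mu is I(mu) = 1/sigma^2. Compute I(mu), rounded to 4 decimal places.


The Fisher information for the mean of a normal distribution is I(mu) = 1/sigma^2.
sigma = 33, so sigma^2 = 1089.
I(mu) = 1/1089 = 0.0009

0.0009


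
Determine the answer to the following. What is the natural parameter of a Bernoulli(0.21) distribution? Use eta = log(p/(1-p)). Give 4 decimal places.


Natural parameter for Bernoulli: eta = log(p/(1-p)).
p = 0.21, 1-p = 0.79.
p/(1-p) = 0.265823.
eta = log(0.265823) = -1.3249

-1.3249


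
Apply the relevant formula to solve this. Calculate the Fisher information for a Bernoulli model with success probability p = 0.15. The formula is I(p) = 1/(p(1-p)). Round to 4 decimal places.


For Bernoulli(p), Fisher information is I(p) = 1/(p*(1-p)).
p = 0.15, 1-p = 0.85.
p*(1-p) = 0.1275.
I(p) = 1/0.1275 = 7.8431

7.8431


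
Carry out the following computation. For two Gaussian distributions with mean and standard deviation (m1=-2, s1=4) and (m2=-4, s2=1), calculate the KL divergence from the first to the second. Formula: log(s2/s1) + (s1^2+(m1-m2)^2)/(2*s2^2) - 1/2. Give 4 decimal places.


KL divergence between normal distributions:
KL = log(s2/s1) + (s1^2 + (m1-m2)^2)/(2*s2^2) - 1/2.
log(1/4) = -1.386294.
(4^2 + (-2--4)^2)/(2*1^2) = (16 + 4)/2 = 10.0.
KL = -1.386294 + 10.0 - 0.5 = 8.1137

8.1137


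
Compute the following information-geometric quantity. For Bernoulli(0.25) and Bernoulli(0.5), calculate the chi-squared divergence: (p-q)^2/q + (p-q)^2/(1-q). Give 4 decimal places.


Chi-squared divergence between Bernoulli distributions:
chi^2 = (p-q)^2/q + (p-q)^2/(1-q).
p = 0.25, q = 0.5, p-q = -0.25.
(p-q)^2 = 0.0625.
term1 = 0.0625/0.5 = 0.125.
term2 = 0.0625/0.5 = 0.125.
chi^2 = 0.125 + 0.125 = 0.2500

0.2500


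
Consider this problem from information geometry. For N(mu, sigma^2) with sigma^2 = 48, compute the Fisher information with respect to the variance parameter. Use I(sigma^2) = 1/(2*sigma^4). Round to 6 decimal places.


Fisher information for variance: I(sigma^2) = 1/(2*sigma^4).
sigma^2 = 48, so sigma^4 = 2304.
I = 1/(2*2304) = 1/4608 = 0.000217

0.000217


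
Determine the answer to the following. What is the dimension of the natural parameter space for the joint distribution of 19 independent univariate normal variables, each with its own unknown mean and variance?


Exponential family dimension calculation:
Each univariate normal has two natural parameters (mu/sigma^2 and -1/(2 sigma^2)).
With 19 independent components, dim = 2 * 19 = 38.

38


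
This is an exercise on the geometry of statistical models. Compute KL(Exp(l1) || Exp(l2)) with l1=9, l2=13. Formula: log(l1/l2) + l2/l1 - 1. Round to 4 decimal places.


KL divergence for exponential family:
KL = log(l1/l2) + l2/l1 - 1.
log(9/13) = -0.367725.
13/9 = 1.444444.
KL = -0.367725 + 1.444444 - 1 = 0.0767

0.0767


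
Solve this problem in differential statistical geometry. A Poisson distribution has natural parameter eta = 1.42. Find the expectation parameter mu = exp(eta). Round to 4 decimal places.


Expectation parameter for Poisson exponential family:
mu = exp(eta).
eta = 1.42.
mu = exp(1.42) = 4.1371

4.1371


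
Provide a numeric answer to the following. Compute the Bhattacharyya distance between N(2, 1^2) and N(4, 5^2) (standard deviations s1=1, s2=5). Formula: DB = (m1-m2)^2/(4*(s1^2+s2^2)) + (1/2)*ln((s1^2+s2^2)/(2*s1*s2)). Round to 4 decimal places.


Bhattacharyya distance between two Gaussians:
DB = (m1-m2)^2/(4*(s1^2+s2^2)) + (1/2)*ln((s1^2+s2^2)/(2*s1*s2)).
(m1-m2)^2 = (-2)^2 = 4.
s1^2+s2^2 = 1 + 25 = 26.
term1 = 4/104 = 0.038462.
term2 = 0.5*ln(26/10.0) = 0.477756.
DB = 0.038462 + 0.477756 = 0.5162

0.5162


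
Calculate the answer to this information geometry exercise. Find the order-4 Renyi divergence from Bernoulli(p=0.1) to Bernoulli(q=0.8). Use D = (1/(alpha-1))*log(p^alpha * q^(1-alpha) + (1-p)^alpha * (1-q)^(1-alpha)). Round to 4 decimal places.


Renyi divergence of order alpha between Bernoulli distributions:
D = (1/(alpha-1))*log(p^alpha * q^(1-alpha) + (1-p)^alpha * (1-q)^(1-alpha)).
alpha = 4, p = 0.1, q = 0.8.
p^alpha * q^(1-alpha) = 0.1^4 * 0.8^-3 = 0.000195.
(1-p)^alpha * (1-q)^(1-alpha) = 0.9^4 * 0.2^-3 = 82.0125.
sum = 0.000195 + 82.0125 = 82.012695.
D = (1/3)*log(82.012695) = 1.4690

1.4690


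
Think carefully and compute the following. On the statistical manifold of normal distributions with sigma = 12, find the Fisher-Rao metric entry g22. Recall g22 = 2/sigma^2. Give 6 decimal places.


For the 2-parameter normal family, the Fisher metric has:
  g11 = 1/sigma^2, g22 = 2/sigma^2.
sigma = 12, sigma^2 = 144.
g22 = 0.013889

0.013889


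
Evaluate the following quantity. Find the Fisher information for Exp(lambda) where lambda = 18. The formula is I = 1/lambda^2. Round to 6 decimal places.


Fisher information for exponential: I(lambda) = 1/lambda^2.
lambda = 18, lambda^2 = 324.
I = 1/324 = 0.003086

0.003086


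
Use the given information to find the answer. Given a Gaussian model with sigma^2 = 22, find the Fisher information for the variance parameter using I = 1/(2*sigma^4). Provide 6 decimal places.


Fisher information for variance: I(sigma^2) = 1/(2*sigma^4).
sigma^2 = 22, so sigma^4 = 484.
I = 1/(2*484) = 1/968 = 0.001033

0.001033


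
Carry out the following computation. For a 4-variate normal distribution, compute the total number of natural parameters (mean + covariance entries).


Exponential family dimension calculation:
For 4-dim MVN: mean has 4 params, covariance has 4*5/2 = 10 unique entries.
Total dim = 4 + 10 = 14.

14


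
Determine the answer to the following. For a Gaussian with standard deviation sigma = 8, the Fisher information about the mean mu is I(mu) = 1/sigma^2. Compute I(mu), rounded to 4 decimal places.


The Fisher information for the mean of a normal distribution is I(mu) = 1/sigma^2.
sigma = 8, so sigma^2 = 64.
I(mu) = 1/64 = 0.0156

0.0156


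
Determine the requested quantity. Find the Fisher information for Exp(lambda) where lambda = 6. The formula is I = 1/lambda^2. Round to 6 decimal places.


Fisher information for exponential: I(lambda) = 1/lambda^2.
lambda = 6, lambda^2 = 36.
I = 1/36 = 0.027778

0.027778


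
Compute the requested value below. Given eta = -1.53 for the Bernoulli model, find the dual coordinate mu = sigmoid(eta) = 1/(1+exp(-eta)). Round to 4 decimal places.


Dual coordinate (expectation parameter) for Bernoulli:
mu = 1/(1+exp(-eta)).
eta = -1.53.
exp(-eta) = exp(1.53) = 4.618177.
mu = 1/(1+4.618177) = 0.1780

0.1780


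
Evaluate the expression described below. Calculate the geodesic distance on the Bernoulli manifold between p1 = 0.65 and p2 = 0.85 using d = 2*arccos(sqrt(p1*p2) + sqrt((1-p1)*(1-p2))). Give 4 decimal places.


Geodesic distance on Bernoulli manifold:
d(p1,p2) = 2*arccos(sqrt(p1*p2) + sqrt((1-p1)*(1-p2))).
sqrt(p1*p2) = sqrt(0.65*0.85) = 0.743303.
sqrt((1-p1)*(1-p2)) = sqrt(0.35*0.15) = 0.229129.
arg = 0.743303 + 0.229129 = 0.972432.
d = 2*arccos(0.972432) = 0.4707

0.4707


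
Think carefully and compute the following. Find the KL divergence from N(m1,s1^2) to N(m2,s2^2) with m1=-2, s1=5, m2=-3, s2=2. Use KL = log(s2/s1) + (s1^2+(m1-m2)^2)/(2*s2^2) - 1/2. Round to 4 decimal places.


KL divergence between normal distributions:
KL = log(s2/s1) + (s1^2 + (m1-m2)^2)/(2*s2^2) - 1/2.
log(2/5) = -0.916291.
(5^2 + (-2--3)^2)/(2*2^2) = (25 + 1)/8 = 3.25.
KL = -0.916291 + 3.25 - 0.5 = 1.8337

1.8337


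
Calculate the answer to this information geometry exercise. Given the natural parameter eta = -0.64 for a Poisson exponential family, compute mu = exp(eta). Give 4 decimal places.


Expectation parameter for Poisson exponential family:
mu = exp(eta).
eta = -0.64.
mu = exp(-0.64) = 0.5273

0.5273


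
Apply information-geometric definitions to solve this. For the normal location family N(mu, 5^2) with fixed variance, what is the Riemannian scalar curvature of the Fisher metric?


This family has a single free parameter, so its statistical manifold
is 1-dimensional. The Riemann curvature tensor of any 1-dimensional
Riemannian manifold vanishes identically, so R = 0.

0


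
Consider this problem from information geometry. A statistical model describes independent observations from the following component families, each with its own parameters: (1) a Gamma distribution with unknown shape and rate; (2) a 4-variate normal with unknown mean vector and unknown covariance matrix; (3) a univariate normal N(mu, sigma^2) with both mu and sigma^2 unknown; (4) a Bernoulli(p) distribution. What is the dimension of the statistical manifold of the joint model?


The dimension of a statistical manifold equals the number of free
(independent) real parameters of the model. For a product of independent
blocks the parameter counts add.
- Gamma (shape, rate): 2.
- 4-variate normal: 4 (mean) + 4*5/2 = 10 (symmetric covariance) = 14.
- normal (mu, sigma^2): 2.
- Bernoulli (p): 1.
Total = 2 + 14 + 2 + 1 = 19.
Dimension = 19

19


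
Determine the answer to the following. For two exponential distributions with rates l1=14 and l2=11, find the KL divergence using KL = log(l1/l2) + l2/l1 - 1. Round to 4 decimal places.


KL divergence for exponential family:
KL = log(l1/l2) + l2/l1 - 1.
log(14/11) = 0.241162.
11/14 = 0.785714.
KL = 0.241162 + 0.785714 - 1 = 0.0269

0.0269


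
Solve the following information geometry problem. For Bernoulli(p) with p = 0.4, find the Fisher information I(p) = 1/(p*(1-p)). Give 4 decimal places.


For Bernoulli(p), Fisher information is I(p) = 1/(p*(1-p)).
p = 0.4, 1-p = 0.6.
p*(1-p) = 0.24.
I(p) = 1/0.24 = 4.1667

4.1667


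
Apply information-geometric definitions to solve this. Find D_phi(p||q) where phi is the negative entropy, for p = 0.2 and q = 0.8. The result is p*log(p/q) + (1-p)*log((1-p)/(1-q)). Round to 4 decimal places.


Bregman divergence with negative entropy generator:
D = p*log(p/q) + (1-p)*log((1-p)/(1-q)).
p = 0.2, q = 0.8.
p*log(p/q) = 0.2*log(0.2/0.8) = -0.277259.
(1-p)*log((1-p)/(1-q)) = 0.8*log(0.8/0.2) = 1.109035.
D = -0.277259 + 1.109035 = 0.8318

0.8318


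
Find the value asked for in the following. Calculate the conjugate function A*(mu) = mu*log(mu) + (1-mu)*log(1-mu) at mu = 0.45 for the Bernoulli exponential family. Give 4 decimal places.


Legendre transform for Bernoulli:
A*(mu) = mu*log(mu) + (1-mu)*log(1-mu).
mu = 0.45, 1-mu = 0.55.
mu*log(mu) = 0.45*log(0.45) = -0.359328.
(1-mu)*log(1-mu) = 0.55*log(0.55) = -0.32881.
A* = -0.359328 + -0.32881 = -0.6881

-0.6881


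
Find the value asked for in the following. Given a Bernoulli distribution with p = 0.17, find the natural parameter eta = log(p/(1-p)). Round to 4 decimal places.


Natural parameter for Bernoulli: eta = log(p/(1-p)).
p = 0.17, 1-p = 0.83.
p/(1-p) = 0.204819.
eta = log(0.204819) = -1.5856

-1.5856


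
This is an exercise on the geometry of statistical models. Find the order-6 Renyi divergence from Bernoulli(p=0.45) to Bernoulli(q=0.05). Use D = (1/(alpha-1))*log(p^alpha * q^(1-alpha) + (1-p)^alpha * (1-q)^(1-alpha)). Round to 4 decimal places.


Renyi divergence of order alpha between Bernoulli distributions:
D = (1/(alpha-1))*log(p^alpha * q^(1-alpha) + (1-p)^alpha * (1-q)^(1-alpha)).
alpha = 6, p = 0.45, q = 0.05.
p^alpha * q^(1-alpha) = 0.45^6 * 0.05^-5 = 26572.05.
(1-p)^alpha * (1-q)^(1-alpha) = 0.55^6 * 0.95^-5 = 0.035773.
sum = 26572.05 + 0.035773 = 26572.085773.
D = (1/5)*log(26572.085773) = 2.0375

2.0375


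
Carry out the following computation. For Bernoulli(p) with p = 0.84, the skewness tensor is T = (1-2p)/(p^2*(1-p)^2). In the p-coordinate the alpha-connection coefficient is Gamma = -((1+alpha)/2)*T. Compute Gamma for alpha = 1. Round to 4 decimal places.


Skewness (Amari-Chentsov) tensor: T = (1-2p)/(p^2*(1-p)^2).
p = 0.84, 1-2p = -0.68, p^2 = 0.7056, (1-p)^2 = 0.0256.
T = -0.68/(0.7056 * 0.0256) = -37.645266.
In the p-coordinate, Gamma^(alpha) = Gamma^(0) - (alpha/2)*T with Gamma^(0) = (1/2)*g'(p) = -T/2,
so Gamma^(alpha) = -((1+alpha)/2)*T.
alpha = 1, -(1+alpha)/2 = -1.0.
Gamma = -1.0 * -37.645266 = 37.6453

37.6453


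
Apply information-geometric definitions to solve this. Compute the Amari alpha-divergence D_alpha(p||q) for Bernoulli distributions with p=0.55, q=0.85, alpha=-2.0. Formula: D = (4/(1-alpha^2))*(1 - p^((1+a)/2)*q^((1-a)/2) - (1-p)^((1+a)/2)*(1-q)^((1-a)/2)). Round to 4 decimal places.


Amari alpha-divergence:
D = (4/(1-alpha^2))*(1 - p^((1+a)/2)*q^((1-a)/2) - (1-p)^((1+a)/2)*(1-q)^((1-a)/2)).
alpha = -2.0, p = 0.55, q = 0.85.
e1 = (1+alpha)/2 = -0.5, e2 = (1-alpha)/2 = 1.5.
t1 = p^e1 * q^e2 = 0.55^-0.5 * 0.85^1.5 = 1.056689.
t2 = (1-p)^e1 * (1-q)^e2 = 0.45^-0.5 * 0.15^1.5 = 0.086603.
4/(1-alpha^2) = -1.333333.
D = -1.333333*(1 - 1.056689 - 0.086603) = 0.1911

0.1911


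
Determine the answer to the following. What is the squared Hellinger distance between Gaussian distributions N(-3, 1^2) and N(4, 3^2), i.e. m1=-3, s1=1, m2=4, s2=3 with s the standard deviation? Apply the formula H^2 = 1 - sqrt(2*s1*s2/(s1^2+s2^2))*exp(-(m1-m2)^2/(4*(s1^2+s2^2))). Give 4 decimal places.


Squared Hellinger distance for Gaussians:
H^2 = 1 - sqrt(2*s1*s2/(s1^2+s2^2)) * exp(-(m1-m2)^2/(4*(s1^2+s2^2))).
s1^2 = 1, s2^2 = 9, s1^2+s2^2 = 10.
sqrt(2*1*3/(10)) = 0.774597.
(m1-m2)^2 = (-7)^2 = 49.
exp(-49/(4*10)) = exp(-1.225) = 0.293758.
H^2 = 1 - 0.774597*0.293758 = 0.7725

0.7725


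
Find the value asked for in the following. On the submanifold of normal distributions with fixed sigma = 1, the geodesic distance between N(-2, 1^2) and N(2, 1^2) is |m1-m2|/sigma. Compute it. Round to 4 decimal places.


On the fixed-variance normal subfamily, geodesic distance = |m1-m2|/sigma.
|-2 - 2| = 4.
sigma = 1.
d = 4/1 = 4.0000

4.0000


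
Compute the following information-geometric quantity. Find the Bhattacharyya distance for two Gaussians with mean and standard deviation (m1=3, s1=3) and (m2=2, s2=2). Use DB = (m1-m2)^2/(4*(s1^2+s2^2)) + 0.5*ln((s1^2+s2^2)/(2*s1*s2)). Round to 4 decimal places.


Bhattacharyya distance between two Gaussians:
DB = (m1-m2)^2/(4*(s1^2+s2^2)) + (1/2)*ln((s1^2+s2^2)/(2*s1*s2)).
(m1-m2)^2 = (1)^2 = 1.
s1^2+s2^2 = 9 + 4 = 13.
term1 = 1/52 = 0.019231.
term2 = 0.5*ln(13/12.0) = 0.040021.
DB = 0.019231 + 0.040021 = 0.0593

0.0593


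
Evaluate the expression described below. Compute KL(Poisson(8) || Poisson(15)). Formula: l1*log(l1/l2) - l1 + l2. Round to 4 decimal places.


KL divergence for Poisson:
KL = l1*log(l1/l2) - l1 + l2.
l1 = 8, l2 = 15.
log(8/15) = -0.628609.
l1*log(l1/l2) = 8 * -0.628609 = -5.028869.
KL = -5.028869 - 8 + 15 = 1.9711

1.9711


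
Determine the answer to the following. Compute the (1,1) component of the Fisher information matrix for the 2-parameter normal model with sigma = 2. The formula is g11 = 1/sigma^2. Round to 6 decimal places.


For the 2-parameter normal family, the Fisher metric has:
  g11 = 1/sigma^2, g22 = 2/sigma^2.
sigma = 2, sigma^2 = 4.
g11 = 0.250000

0.250000


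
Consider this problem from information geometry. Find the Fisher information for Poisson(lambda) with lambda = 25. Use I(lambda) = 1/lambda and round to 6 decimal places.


Fisher information for Poisson: I(lambda) = 1/lambda.
lambda = 25.
I(lambda) = 1/25 = 0.040000

0.040000


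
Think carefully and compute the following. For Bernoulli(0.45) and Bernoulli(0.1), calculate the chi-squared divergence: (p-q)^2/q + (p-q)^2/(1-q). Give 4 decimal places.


Chi-squared divergence between Bernoulli distributions:
chi^2 = (p-q)^2/q + (p-q)^2/(1-q).
p = 0.45, q = 0.1, p-q = 0.35.
(p-q)^2 = 0.1225.
term1 = 0.1225/0.1 = 1.225.
term2 = 0.1225/0.9 = 0.136111.
chi^2 = 1.225 + 0.136111 = 1.3611

1.3611


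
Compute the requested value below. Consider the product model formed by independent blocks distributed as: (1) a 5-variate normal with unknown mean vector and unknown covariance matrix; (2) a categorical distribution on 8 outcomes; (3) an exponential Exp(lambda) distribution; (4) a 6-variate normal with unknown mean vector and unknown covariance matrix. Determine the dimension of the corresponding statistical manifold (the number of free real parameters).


The dimension of a statistical manifold equals the number of free
(independent) real parameters of the model. For a product of independent
blocks the parameter counts add.
- 5-variate normal: 5 (mean) + 5*6/2 = 15 (symmetric covariance) = 20.
- categorical on 8 outcomes (probabilities sum to 1): 8-1 = 7.
- exponential (lambda): 1.
- 6-variate normal: 6 (mean) + 6*7/2 = 21 (symmetric covariance) = 27.
Total = 20 + 7 + 1 + 27 = 55.
Dimension = 55

55


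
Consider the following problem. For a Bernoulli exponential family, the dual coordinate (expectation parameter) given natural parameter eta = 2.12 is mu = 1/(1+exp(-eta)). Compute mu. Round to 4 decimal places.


Dual coordinate (expectation parameter) for Bernoulli:
mu = 1/(1+exp(-eta)).
eta = 2.12.
exp(-eta) = exp(-2.12) = 0.120032.
mu = 1/(1+0.120032) = 0.8928

0.8928


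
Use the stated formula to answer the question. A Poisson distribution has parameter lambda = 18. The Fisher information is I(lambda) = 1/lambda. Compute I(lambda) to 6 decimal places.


Fisher information for Poisson: I(lambda) = 1/lambda.
lambda = 18.
I(lambda) = 1/18 = 0.055556

0.055556


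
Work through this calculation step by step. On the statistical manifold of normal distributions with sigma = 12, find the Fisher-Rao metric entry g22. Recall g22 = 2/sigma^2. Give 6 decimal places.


For the 2-parameter normal family, the Fisher metric has:
  g11 = 1/sigma^2, g22 = 2/sigma^2.
sigma = 12, sigma^2 = 144.
g22 = 0.013889

0.013889


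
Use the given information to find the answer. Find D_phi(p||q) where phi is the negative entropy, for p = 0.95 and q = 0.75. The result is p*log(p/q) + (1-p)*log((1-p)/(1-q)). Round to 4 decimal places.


Bregman divergence with negative entropy generator:
D = p*log(p/q) + (1-p)*log((1-p)/(1-q)).
p = 0.95, q = 0.75.
p*log(p/q) = 0.95*log(0.95/0.75) = 0.224569.
(1-p)*log((1-p)/(1-q)) = 0.05*log(0.05/0.25) = -0.080472.
D = 0.224569 + -0.080472 = 0.1441

0.1441


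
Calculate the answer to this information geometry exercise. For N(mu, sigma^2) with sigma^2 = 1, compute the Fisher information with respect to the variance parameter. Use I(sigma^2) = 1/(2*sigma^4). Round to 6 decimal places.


Fisher information for variance: I(sigma^2) = 1/(2*sigma^4).
sigma^2 = 1, so sigma^4 = 1.
I = 1/(2*1) = 1/2 = 0.500000

0.500000


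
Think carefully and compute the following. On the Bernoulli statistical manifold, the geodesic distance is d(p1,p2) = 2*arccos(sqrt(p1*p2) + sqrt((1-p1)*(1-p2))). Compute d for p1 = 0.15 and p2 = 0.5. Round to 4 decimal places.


Geodesic distance on Bernoulli manifold:
d(p1,p2) = 2*arccos(sqrt(p1*p2) + sqrt((1-p1)*(1-p2))).
sqrt(p1*p2) = sqrt(0.15*0.5) = 0.273861.
sqrt((1-p1)*(1-p2)) = sqrt(0.85*0.5) = 0.65192.
arg = 0.273861 + 0.65192 = 0.925782.
d = 2*arccos(0.925782) = 0.7754

0.7754


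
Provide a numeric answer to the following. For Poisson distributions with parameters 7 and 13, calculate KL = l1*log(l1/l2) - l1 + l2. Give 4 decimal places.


KL divergence for Poisson:
KL = l1*log(l1/l2) - l1 + l2.
l1 = 7, l2 = 13.
log(7/13) = -0.619039.
l1*log(l1/l2) = 7 * -0.619039 = -4.333274.
KL = -4.333274 - 7 + 13 = 1.6667

1.6667


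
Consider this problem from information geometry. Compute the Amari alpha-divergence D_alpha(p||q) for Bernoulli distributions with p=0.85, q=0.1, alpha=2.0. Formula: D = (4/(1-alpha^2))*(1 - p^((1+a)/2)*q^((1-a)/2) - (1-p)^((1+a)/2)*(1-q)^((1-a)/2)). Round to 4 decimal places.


Amari alpha-divergence:
D = (4/(1-alpha^2))*(1 - p^((1+a)/2)*q^((1-a)/2) - (1-p)^((1+a)/2)*(1-q)^((1-a)/2)).
alpha = 2.0, p = 0.85, q = 0.1.
e1 = (1+alpha)/2 = 1.5, e2 = (1-alpha)/2 = -0.5.
t1 = p^e1 * q^e2 = 0.85^1.5 * 0.1^-0.5 = 2.478155.
t2 = (1-p)^e1 * (1-q)^e2 = 0.15^1.5 * 0.9^-0.5 = 0.061237.
4/(1-alpha^2) = -1.333333.
D = -1.333333*(1 - 2.478155 - 0.061237) = 2.0525

2.0525


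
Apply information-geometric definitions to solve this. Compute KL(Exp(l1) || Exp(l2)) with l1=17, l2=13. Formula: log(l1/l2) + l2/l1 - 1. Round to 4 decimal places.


KL divergence for exponential family:
KL = log(l1/l2) + l2/l1 - 1.
log(17/13) = 0.268264.
13/17 = 0.764706.
KL = 0.268264 + 0.764706 - 1 = 0.0330

0.0330


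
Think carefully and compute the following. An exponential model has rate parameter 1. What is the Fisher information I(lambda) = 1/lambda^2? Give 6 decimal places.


Fisher information for exponential: I(lambda) = 1/lambda^2.
lambda = 1, lambda^2 = 1.
I = 1/1 = 1.000000

1.000000


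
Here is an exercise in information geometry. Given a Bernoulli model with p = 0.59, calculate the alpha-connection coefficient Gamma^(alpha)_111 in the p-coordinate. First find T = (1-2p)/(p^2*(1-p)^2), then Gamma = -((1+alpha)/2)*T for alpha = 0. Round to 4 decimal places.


Skewness (Amari-Chentsov) tensor: T = (1-2p)/(p^2*(1-p)^2).
p = 0.59, 1-2p = -0.18, p^2 = 0.3481, (1-p)^2 = 0.1681.
T = -0.18/(0.3481 * 0.1681) = -3.076102.
In the p-coordinate, Gamma^(alpha) = Gamma^(0) - (alpha/2)*T with Gamma^(0) = (1/2)*g'(p) = -T/2,
so Gamma^(alpha) = -((1+alpha)/2)*T.
alpha = 0, -(1+alpha)/2 = -0.5.
Gamma = -0.5 * -3.076102 = 1.5381

1.5381


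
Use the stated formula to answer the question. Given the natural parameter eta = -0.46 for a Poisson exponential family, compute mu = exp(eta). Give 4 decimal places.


Expectation parameter for Poisson exponential family:
mu = exp(eta).
eta = -0.46.
mu = exp(-0.46) = 0.6313

0.6313


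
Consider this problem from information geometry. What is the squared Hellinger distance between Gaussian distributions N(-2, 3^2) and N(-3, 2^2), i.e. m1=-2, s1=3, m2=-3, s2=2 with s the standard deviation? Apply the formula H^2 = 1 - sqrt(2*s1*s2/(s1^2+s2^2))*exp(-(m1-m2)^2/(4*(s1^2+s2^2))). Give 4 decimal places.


Squared Hellinger distance for Gaussians:
H^2 = 1 - sqrt(2*s1*s2/(s1^2+s2^2)) * exp(-(m1-m2)^2/(4*(s1^2+s2^2))).
s1^2 = 9, s2^2 = 4, s1^2+s2^2 = 13.
sqrt(2*3*2/(13)) = 0.960769.
(m1-m2)^2 = (1)^2 = 1.
exp(-1/(4*13)) = exp(-0.019231) = 0.980953.
H^2 = 1 - 0.960769*0.980953 = 0.0575

0.0575


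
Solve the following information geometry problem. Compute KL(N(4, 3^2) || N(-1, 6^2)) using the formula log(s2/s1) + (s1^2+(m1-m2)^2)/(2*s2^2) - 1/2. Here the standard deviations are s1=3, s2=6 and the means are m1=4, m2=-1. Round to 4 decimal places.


KL divergence between normal distributions:
KL = log(s2/s1) + (s1^2 + (m1-m2)^2)/(2*s2^2) - 1/2.
log(6/3) = 0.693147.
(3^2 + (4--1)^2)/(2*6^2) = (9 + 25)/72 = 0.472222.
KL = 0.693147 + 0.472222 - 0.5 = 0.6654

0.6654


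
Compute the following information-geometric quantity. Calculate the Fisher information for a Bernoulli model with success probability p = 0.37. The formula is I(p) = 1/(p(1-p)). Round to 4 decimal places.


For Bernoulli(p), Fisher information is I(p) = 1/(p*(1-p)).
p = 0.37, 1-p = 0.63.
p*(1-p) = 0.2331.
I(p) = 1/0.2331 = 4.2900

4.2900


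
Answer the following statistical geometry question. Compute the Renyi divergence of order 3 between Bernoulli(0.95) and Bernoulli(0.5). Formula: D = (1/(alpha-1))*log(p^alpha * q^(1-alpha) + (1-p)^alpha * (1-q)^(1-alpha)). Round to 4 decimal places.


Renyi divergence of order alpha between Bernoulli distributions:
D = (1/(alpha-1))*log(p^alpha * q^(1-alpha) + (1-p)^alpha * (1-q)^(1-alpha)).
alpha = 3, p = 0.95, q = 0.5.
p^alpha * q^(1-alpha) = 0.95^3 * 0.5^-2 = 3.4295.
(1-p)^alpha * (1-q)^(1-alpha) = 0.05^3 * 0.5^-2 = 0.0005.
sum = 3.4295 + 0.0005 = 3.43.
D = (1/2)*log(3.43) = 0.6163

0.6163


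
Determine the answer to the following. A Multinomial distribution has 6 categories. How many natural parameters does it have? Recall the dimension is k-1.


Exponential family dimension calculation:
For Multinomial with k=6 categories, dim = k-1 = 5.

5


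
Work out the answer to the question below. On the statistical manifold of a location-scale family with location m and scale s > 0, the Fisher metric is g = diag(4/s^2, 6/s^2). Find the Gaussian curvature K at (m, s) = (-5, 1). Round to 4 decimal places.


The metric has the form g = (A dm^2 + B ds^2)/s^2 with A = 4, B = 6.
Substitute u = sqrt(A/B)*m: g = B*(du^2 + ds^2)/s^2, i.e. B times the
Poincare upper half-plane metric, which has constant Gaussian curvature -1.
Scaling a 2D metric by a constant c divides the Gaussian curvature by c,
so K = -1/B = -1/(6) = -0.1667 everywhere (the point (m, s) = (-5, 1) is irrelevant:
the curvature is constant).
The requested Gaussian curvature is K = -0.1667.

-0.1667


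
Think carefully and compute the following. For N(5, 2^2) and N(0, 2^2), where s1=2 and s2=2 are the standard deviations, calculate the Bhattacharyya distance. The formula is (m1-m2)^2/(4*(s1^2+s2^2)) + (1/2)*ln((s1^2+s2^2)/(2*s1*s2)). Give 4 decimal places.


Bhattacharyya distance between two Gaussians:
DB = (m1-m2)^2/(4*(s1^2+s2^2)) + (1/2)*ln((s1^2+s2^2)/(2*s1*s2)).
(m1-m2)^2 = (5)^2 = 25.
s1^2+s2^2 = 4 + 4 = 8.
term1 = 25/32 = 0.78125.
term2 = 0.5*ln(8/8.0) = 0.0.
DB = 0.78125 + 0.0 = 0.7813

0.7813


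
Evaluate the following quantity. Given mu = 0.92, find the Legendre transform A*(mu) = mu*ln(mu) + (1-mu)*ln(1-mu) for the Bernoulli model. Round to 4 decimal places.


Legendre transform for Bernoulli:
A*(mu) = mu*log(mu) + (1-mu)*log(1-mu).
mu = 0.92, 1-mu = 0.08.
mu*log(mu) = 0.92*log(0.92) = -0.076711.
(1-mu)*log(1-mu) = 0.08*log(0.08) = -0.202058.
A* = -0.076711 + -0.202058 = -0.2788

-0.2788


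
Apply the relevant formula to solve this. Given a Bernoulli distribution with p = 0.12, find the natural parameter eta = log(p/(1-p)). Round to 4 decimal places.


Natural parameter for Bernoulli: eta = log(p/(1-p)).
p = 0.12, 1-p = 0.88.
p/(1-p) = 0.136364.
eta = log(0.136364) = -1.9924

-1.9924


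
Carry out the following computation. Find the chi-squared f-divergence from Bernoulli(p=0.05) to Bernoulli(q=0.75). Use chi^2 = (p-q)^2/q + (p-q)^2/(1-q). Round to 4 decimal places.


Chi-squared divergence between Bernoulli distributions:
chi^2 = (p-q)^2/q + (p-q)^2/(1-q).
p = 0.05, q = 0.75, p-q = -0.7.
(p-q)^2 = 0.49.
term1 = 0.49/0.75 = 0.653333.
term2 = 0.49/0.25 = 1.96.
chi^2 = 0.653333 + 1.96 = 2.6133

2.6133


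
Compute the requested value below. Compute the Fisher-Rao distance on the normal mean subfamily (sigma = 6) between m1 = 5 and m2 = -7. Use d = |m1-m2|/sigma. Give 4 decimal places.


On the fixed-variance normal subfamily, geodesic distance = |m1-m2|/sigma.
|5 - -7| = 12.
sigma = 6.
d = 12/6 = 2.0000

2.0000


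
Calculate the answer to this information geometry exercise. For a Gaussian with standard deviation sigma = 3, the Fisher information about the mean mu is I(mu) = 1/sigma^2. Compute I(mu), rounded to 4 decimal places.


The Fisher information for the mean of a normal distribution is I(mu) = 1/sigma^2.
sigma = 3, so sigma^2 = 9.
I(mu) = 1/9 = 0.1111

0.1111


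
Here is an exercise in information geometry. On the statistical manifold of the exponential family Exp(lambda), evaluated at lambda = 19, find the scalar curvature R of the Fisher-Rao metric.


This family has a single free parameter, so its statistical manifold
is 1-dimensional. The Riemann curvature tensor of any 1-dimensional
Riemannian manifold vanishes identically, so R = 0.

0


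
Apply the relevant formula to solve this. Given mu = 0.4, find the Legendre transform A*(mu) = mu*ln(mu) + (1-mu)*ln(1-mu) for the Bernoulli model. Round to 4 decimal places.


Legendre transform for Bernoulli:
A*(mu) = mu*log(mu) + (1-mu)*log(1-mu).
mu = 0.4, 1-mu = 0.6.
mu*log(mu) = 0.4*log(0.4) = -0.366516.
(1-mu)*log(1-mu) = 0.6*log(0.6) = -0.306495.
A* = -0.366516 + -0.306495 = -0.6730

-0.6730


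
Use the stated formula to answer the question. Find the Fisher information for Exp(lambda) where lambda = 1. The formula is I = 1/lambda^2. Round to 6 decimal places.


Fisher information for exponential: I(lambda) = 1/lambda^2.
lambda = 1, lambda^2 = 1.
I = 1/1 = 1.000000

1.000000


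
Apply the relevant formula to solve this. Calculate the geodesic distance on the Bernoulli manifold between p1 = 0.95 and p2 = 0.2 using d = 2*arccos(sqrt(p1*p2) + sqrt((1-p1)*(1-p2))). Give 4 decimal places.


Geodesic distance on Bernoulli manifold:
d(p1,p2) = 2*arccos(sqrt(p1*p2) + sqrt((1-p1)*(1-p2))).
sqrt(p1*p2) = sqrt(0.95*0.2) = 0.43589.
sqrt((1-p1)*(1-p2)) = sqrt(0.05*0.8) = 0.2.
arg = 0.43589 + 0.2 = 0.63589.
d = 2*arccos(0.63589) = 1.7633

1.7633


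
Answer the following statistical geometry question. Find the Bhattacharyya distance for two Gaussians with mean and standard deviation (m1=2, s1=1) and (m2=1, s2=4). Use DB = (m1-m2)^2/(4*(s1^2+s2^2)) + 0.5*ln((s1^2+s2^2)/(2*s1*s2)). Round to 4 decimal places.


Bhattacharyya distance between two Gaussians:
DB = (m1-m2)^2/(4*(s1^2+s2^2)) + (1/2)*ln((s1^2+s2^2)/(2*s1*s2)).
(m1-m2)^2 = (1)^2 = 1.
s1^2+s2^2 = 1 + 16 = 17.
term1 = 1/68 = 0.014706.
term2 = 0.5*ln(17/8.0) = 0.376886.
DB = 0.014706 + 0.376886 = 0.3916

0.3916


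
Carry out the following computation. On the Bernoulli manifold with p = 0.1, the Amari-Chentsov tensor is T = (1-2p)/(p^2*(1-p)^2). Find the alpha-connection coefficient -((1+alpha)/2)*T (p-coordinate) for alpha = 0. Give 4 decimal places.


Skewness (Amari-Chentsov) tensor: T = (1-2p)/(p^2*(1-p)^2).
p = 0.1, 1-2p = 0.8, p^2 = 0.01, (1-p)^2 = 0.81.
T = 0.8/(0.01 * 0.81) = 98.765432.
In the p-coordinate, Gamma^(alpha) = Gamma^(0) - (alpha/2)*T with Gamma^(0) = (1/2)*g'(p) = -T/2,
so Gamma^(alpha) = -((1+alpha)/2)*T.
alpha = 0, -(1+alpha)/2 = -0.5.
Gamma = -0.5 * 98.765432 = -49.3827

-49.3827


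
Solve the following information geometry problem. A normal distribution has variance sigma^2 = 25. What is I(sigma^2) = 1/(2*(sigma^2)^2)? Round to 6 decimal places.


Fisher information for variance: I(sigma^2) = 1/(2*sigma^4).
sigma^2 = 25, so sigma^4 = 625.
I = 1/(2*625) = 1/1250 = 0.000800

0.000800
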